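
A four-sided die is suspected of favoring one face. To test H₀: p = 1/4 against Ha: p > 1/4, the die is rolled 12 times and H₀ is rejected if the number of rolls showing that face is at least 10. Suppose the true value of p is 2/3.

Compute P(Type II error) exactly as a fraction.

435185/531441

A Type II error is failing to reject when Ha holds: with p = 2/3, β = P(K ≤ 9).
Adding the binomial probabilities P(K=0)+…+P(K=9) at p = 2/3 gives 435185/531441.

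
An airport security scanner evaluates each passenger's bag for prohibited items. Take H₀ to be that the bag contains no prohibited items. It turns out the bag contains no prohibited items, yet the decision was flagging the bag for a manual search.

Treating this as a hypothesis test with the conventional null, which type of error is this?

Type I error

'Flagging the bag for a manual search' corresponds to rejecting H₀.
H₀ was rejected but H₀ is true — a Type I error (false positive).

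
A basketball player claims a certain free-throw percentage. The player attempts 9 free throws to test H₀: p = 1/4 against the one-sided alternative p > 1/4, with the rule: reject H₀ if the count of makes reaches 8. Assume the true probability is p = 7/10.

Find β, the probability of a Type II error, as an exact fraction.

A Type II error is failing to reject when Ha holds: with p = 7/10, β = P(Y ≤ 7).
Adding the binomial probabilities P(Y=0)+…+P(Y=7) at p = 7/10 gives 401998383/500000000.

401998383/500000000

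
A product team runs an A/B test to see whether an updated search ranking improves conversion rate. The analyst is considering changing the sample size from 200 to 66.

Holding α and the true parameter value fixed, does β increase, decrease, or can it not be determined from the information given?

With less data the test statistic is noisier; under Ha, more outcomes land inside the acceptance region.

It increases.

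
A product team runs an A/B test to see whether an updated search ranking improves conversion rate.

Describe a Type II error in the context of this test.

A Type II error would mean concluding that the new design has no effect on conversion rate (or at least failing to establish that the new design increases conversion rate) when in fact the new design increases conversion rate.

With the conventional null hypothesis that the new design has no effect on conversion rate:
A Type II error is failing to reject H₀ when H₀ is false.
Here that means keeping the current design when actually the new design increases conversion rate.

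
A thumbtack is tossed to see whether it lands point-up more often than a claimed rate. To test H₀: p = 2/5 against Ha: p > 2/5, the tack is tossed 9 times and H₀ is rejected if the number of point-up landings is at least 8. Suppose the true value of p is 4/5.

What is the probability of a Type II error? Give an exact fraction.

Under the alternative p = 4/5, K ~ Binomial(9, 4/5); β is the probability the test does not reject, P(K < 8).
Summing C(9,j)·(4/5)^j·(1/5)^{9-j} for j = 0..7 gives 1101157/1953125.

1101157/1953125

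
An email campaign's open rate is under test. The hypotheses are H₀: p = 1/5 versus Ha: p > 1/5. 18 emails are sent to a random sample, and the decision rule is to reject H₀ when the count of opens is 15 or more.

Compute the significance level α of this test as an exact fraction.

10949/762939453125

Under H₀, S ~ Binomial(18, 1/5), and α = P(S ≥ 15).
Adding the binomial terms for j = 15 through 18 with p = 1/5 yields 10949/762939453125.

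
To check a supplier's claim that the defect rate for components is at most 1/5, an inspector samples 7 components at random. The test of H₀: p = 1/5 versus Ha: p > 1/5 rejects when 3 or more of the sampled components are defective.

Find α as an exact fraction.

The significance level is the probability, assuming p = 1/5, of seeing 3 or more defectives in 7 draws.
Via the complement, α = 1 − Σ_{j=0}^{2} C(7,j)(1/5)^j(4/5)^{7-j} = 2313/15625.

2313/15625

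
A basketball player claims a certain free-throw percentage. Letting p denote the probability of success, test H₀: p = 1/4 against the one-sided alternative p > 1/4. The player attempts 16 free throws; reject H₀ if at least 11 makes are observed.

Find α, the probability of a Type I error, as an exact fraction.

1225093/4294967296

The Type I error probability is α = P(K ≥ 11) computed under H₀, where K ~ Binomial(16, 1/4).
Adding the binomial terms for j = 11 through 16 with p = 1/4 yields 1225093/4294967296.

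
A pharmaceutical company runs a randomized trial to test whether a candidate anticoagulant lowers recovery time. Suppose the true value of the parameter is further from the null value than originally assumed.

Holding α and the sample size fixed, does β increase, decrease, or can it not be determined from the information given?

It decreases.

A bigger departure from H₀ is easier for the test to detect, so it fails to reject less often.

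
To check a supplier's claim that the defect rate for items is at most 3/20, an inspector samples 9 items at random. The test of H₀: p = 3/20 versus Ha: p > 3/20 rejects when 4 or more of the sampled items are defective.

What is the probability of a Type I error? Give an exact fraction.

α = P(reject H₀ | H₀ true) = P(X ≥ 4 | p = 3/20), X ~ Binomial(9, 3/20).
α = 1 − P(X ≤ 3) = 1 − 123656765987/128000000000 = 4343234013/128000000000.

4343234013/128000000000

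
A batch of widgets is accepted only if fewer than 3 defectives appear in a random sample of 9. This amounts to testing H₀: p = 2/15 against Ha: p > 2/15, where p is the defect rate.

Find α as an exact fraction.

Under H₀, Y ~ Binomial(9, 2/15); the Type I error rate is P(Y ≥ 3).
Computing the lower-tail complement: 1 − 34323438799/38443359375 = 4119920576/38443359375.

4119920576/38443359375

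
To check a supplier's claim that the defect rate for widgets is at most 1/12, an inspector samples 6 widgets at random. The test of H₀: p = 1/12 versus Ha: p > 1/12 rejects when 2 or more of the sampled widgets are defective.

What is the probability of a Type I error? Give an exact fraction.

α = P(reject H₀ | H₀ true) = P(Y ≥ 2 | p = 1/12), Y ~ Binomial(6, 1/12).
Via the complement, α = 1 − Σ_{j=0}^{1} C(6,j)(1/12)^j(11/12)^{6-j} = 248117/2985984.

248117/2985984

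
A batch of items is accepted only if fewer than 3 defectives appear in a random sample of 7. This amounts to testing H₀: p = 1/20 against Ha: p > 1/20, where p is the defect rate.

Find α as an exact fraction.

Under H₀, X ~ Binomial(7, 1/20); the Type I error rate is P(X ≥ 3).
Via the complement, α = 1 − Σ_{j=0}^{2} C(7,j)(1/20)^j(19/20)^{7-j} = 961803/256000000.

961803/256000000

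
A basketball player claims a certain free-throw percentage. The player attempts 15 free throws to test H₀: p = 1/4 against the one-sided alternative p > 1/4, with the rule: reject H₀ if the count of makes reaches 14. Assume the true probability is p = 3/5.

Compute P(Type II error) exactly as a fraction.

30359740148/30517578125

A Type II error is failing to reject when Ha holds: with p = 3/5, β = P(S ≤ 13).
Adding the binomial probabilities P(S=0)+…+P(S=13) at p = 3/5 gives 30359740148/30517578125.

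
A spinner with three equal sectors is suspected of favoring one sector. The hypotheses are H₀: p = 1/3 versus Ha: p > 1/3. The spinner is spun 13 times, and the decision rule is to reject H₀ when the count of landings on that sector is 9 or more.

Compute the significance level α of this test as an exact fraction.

521/59049

The Type I error probability is α = P(Y ≥ 9) computed under H₀, where Y ~ Binomial(13, 1/3).
Adding the binomial terms for j = 9 through 13 with p = 1/3 yields 521/59049.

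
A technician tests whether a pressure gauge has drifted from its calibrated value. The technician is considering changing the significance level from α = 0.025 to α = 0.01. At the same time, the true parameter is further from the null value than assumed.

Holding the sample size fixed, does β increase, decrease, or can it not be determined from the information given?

The first change alone would make β increase; the second alone would make β decrease. Which effect dominates depends on the magnitudes, which are not given.

Cannot be determined from the information given.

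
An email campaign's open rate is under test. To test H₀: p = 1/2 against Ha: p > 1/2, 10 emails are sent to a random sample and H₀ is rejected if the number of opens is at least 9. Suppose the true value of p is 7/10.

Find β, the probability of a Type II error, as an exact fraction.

8506916541/10000000000

β = P(fail to reject H₀ | Ha true) = P(K ≤ 8 | p = 7/10), K ~ Binomial(10, 7/10).
Adding the binomial probabilities P(K=0)+…+P(K=8) at p = 7/10 gives 8506916541/10000000000.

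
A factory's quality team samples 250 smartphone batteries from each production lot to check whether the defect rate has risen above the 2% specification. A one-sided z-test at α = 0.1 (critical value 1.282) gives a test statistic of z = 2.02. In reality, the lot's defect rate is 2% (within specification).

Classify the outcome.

Type I error

The conventional null hypothesis is that the lot's defect rate is 2% (within specification).
Since z = 2.02 > z* = 1.282, H₀ is rejected.
H₀ is true (actually the lot's defect rate is 2% (within specification)).
Rejecting a true H₀ is a Type I error.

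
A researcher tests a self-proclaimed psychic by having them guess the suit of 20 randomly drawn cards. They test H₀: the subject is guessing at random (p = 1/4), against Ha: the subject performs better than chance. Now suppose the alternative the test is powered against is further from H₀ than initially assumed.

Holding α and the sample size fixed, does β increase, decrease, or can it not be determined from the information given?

It decreases.

The further the true parameter sits from the null value, the more of the Ha sampling distribution falls in the rejection region.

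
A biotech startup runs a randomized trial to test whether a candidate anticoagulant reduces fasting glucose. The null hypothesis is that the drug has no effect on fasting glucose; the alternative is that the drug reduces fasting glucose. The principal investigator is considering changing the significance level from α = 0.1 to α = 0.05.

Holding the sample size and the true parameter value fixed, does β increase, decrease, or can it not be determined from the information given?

A smaller α moves the rejection region further into the tail. With the alternative true, more outcomes now fall outside the rejection region, so failing to reject becomes more likely.

It increases.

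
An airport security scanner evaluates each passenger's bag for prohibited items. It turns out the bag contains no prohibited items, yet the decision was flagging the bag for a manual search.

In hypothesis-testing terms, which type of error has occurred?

Type I error

The null hypothesis here is that the bag contains no prohibited items.
'Flagging the bag for a manual search' corresponds to rejecting H₀.
H₀ was rejected but H₀ is true — a Type I error (false positive).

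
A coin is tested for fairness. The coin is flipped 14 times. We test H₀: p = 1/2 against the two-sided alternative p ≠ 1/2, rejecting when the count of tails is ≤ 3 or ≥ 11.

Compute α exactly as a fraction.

235/4096

Under H₀, Y ~ Binomial(14, 1/2); α is the probability of landing in either tail, P(Y ≤ 3) + P(Y ≥ 11).
Each tail has probability (1 + 14 + 91 + 364)/16384; doubling gives α = 940/16384 = 235/4096.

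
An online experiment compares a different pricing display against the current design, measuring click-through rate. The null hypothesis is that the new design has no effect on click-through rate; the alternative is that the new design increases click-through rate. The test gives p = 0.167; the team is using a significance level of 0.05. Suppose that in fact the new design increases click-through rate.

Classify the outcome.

Since p = 0.167 ≥ α = 0.05, H₀ is not rejected.
H₀ is false (actually the new design increases click-through rate).
Failing to reject a false H₀ is a Type II error.

Type II error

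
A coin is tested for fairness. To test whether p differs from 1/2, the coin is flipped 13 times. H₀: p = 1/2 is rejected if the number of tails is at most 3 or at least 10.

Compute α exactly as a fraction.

189/2048

The significance level is the null-hypothesis probability of the rejection region {≤3} ∪ {≥10}.
By symmetry, α = 2·P(Y ≤ 3) = 2·(1 + 13 + 78 + 286)/8192 = 756/8192 = 189/2048.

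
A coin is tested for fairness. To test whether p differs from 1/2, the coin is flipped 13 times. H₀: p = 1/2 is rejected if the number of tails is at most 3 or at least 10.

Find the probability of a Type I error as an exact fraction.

α = P(K ≤ 3 or K ≥ 10 | p = 1/2), K ~ Binomial(13, 1/2).
The two tails are symmetric, so α = 2·(1 + 13 + 78 + 286)/2^13 = 756/8192 = 189/2048.

189/2048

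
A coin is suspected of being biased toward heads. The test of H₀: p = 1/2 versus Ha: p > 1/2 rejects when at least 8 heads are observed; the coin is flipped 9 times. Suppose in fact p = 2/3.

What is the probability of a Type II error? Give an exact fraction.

16867/19683

Under the alternative p = 2/3, X ~ Binomial(9, 2/3); β is the probability the test does not reject, P(X < 8).
Equivalently, β = 1 − P(X ≥ 8) = 16867/19683.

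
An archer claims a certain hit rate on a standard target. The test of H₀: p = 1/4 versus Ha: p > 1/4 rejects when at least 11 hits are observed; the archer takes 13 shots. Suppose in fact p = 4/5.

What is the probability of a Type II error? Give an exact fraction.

608334741/1220703125

β = P(fail to reject H₀ | Ha true) = P(K ≤ 10 | p = 4/5), K ~ Binomial(13, 4/5).
Adding the binomial probabilities P(K=0)+…+P(K=10) at p = 4/5 gives 608334741/1220703125.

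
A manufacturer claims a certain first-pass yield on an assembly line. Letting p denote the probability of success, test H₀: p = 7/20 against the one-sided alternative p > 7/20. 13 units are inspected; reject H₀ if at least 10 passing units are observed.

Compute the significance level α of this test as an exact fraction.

Under H₀, K ~ Binomial(13, 7/20), and α = P(K ≥ 10).
P(K ≥ 10) = Σ_{j=10}^{13} C(13,j)·(7/20)^j·(13/20)^{13-j} = 5149806264519/2048000000000000.

5149806264519/2048000000000000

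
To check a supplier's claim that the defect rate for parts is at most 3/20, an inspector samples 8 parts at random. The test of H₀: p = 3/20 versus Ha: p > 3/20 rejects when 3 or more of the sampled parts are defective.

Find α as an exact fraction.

α = P(reject H₀ | H₀ true) = P(K ≥ 3 | p = 3/20), K ~ Binomial(8, 3/20).
Computing the lower-tail complement: 1 − 22906552981/25600000000 = 2693447019/25600000000.

2693447019/25600000000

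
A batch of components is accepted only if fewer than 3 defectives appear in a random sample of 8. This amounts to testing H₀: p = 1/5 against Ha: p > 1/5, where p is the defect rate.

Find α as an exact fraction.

79329/390625

Under H₀, K ~ Binomial(8, 1/5); the Type I error rate is P(K ≥ 3).
α = 1 − P(K ≤ 2) = 1 − 311296/390625 = 79329/390625.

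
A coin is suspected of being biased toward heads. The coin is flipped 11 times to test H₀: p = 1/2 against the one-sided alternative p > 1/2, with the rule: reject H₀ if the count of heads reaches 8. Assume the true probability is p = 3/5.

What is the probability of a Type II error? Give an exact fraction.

Under the alternative p = 3/5, S ~ Binomial(11, 3/5); β is the probability the test does not reject, P(S < 8).
Equivalently, β = 1 − P(S ≥ 8) = 6872224/9765625.

6872224/9765625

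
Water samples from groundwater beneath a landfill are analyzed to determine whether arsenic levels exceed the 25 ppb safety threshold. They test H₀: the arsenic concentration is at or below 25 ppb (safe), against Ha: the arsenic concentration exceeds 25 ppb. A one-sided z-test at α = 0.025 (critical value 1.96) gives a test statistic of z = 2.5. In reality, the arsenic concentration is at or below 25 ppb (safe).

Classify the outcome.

Type I error

Since z = 2.5 > z* = 1.96, H₀ is rejected.
H₀ is true (actually the arsenic concentration is at or below 25 ppb (safe)).
Rejecting a true H₀ is a Type I error.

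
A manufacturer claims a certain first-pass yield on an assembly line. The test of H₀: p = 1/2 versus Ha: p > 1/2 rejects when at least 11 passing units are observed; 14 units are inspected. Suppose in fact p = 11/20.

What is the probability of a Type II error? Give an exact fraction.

Under the alternative p = 11/20, S ~ Binomial(14, 11/20); β is the probability the test does not reject, P(S < 11).
Summing C(14,j)·(11/20)^j·(9/20)^{14-j} for j = 0..10 gives 767413934602409223/819200000000000000.

767413934602409223/819200000000000000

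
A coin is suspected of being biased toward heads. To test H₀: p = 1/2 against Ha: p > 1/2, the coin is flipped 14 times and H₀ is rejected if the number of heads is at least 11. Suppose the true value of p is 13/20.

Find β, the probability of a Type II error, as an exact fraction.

A Type II error is failing to reject when Ha holds: with p = 13/20, β = P(Y ≤ 10).
Summing C(14,j)·(13/20)^j·(7/20)^{14-j} for j = 0..10 gives 638569946045404807/819200000000000000.

638569946045404807/819200000000000000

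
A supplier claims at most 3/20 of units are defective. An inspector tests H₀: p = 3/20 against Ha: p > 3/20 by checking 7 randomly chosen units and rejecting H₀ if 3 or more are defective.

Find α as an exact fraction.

The significance level is the probability, assuming p = 3/20, of seeing 3 or more defectives in 7 draws.
α = 1 − P(S ≤ 2) = 1 − 237116119/256000000 = 18883881/256000000.

18883881/256000000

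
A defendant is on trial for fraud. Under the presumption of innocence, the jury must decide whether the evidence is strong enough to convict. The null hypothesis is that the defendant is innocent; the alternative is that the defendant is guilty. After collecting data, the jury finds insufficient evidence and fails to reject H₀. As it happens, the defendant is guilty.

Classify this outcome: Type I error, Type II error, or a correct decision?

Type II error

H₀ was not rejected, but H₀ is actually false.
Failing to reject a false null hypothesis is a Type II error (false negative).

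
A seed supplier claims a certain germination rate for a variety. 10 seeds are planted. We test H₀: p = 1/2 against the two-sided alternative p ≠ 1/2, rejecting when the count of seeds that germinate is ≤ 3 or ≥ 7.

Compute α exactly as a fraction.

11/32

α = P(S ≤ 3 or S ≥ 7 | p = 1/2), S ~ Binomial(10, 1/2).
Each tail has probability (1 + 10 + 45 + 120)/1024; doubling gives α = 352/1024 = 11/32.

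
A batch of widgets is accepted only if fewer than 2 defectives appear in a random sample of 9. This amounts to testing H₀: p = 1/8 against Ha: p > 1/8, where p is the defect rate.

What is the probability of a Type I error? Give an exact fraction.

2623807/8388608

Under H₀, S ~ Binomial(9, 1/8); the Type I error rate is P(S ≥ 2).
Via the complement, α = 1 − Σ_{j=0}^{1} C(9,j)(1/8)^j(7/8)^{9-j} = 2623807/8388608.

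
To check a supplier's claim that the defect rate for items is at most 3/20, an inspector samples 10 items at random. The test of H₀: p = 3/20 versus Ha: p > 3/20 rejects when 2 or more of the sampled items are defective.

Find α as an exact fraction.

4666369804641/10240000000000

The significance level is the probability, assuming p = 3/20, of seeing 2 or more defectives in 10 draws.
Computing the lower-tail complement: 1 − 5573630195359/10240000000000 = 4666369804641/10240000000000.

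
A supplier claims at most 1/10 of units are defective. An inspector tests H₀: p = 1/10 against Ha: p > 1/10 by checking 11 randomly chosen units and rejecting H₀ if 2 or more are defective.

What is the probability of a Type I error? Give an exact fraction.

1513215599/5000000000

α = P(reject H₀ | H₀ true) = P(S ≥ 2 | p = 1/10), S ~ Binomial(11, 1/10).
Via the complement, α = 1 − Σ_{j=0}^{1} C(11,j)(1/10)^j(9/10)^{11-j} = 1513215599/5000000000.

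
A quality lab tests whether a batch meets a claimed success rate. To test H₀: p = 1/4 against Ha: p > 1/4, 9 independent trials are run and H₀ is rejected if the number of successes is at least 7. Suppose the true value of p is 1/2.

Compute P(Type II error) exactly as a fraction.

β = P(fail to reject H₀ | Ha true) = P(S ≤ 6 | p = 1/2), S ~ Binomial(9, 1/2).
Summing C(9,j)·(1/2)^j·(1/2)^{9-j} for j = 0..6 gives 233/256.

233/256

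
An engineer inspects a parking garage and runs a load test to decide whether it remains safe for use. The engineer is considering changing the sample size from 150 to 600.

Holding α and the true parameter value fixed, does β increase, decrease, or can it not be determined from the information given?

It decreases.

A larger sample reduces the standard error, pulling the sampling distribution under Ha further from the non-rejection region.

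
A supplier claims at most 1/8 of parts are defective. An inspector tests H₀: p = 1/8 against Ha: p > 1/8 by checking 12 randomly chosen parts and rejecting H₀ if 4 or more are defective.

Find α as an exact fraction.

α = P(reject H₀ | H₀ true) = P(S ≥ 4 | p = 1/8), S ~ Binomial(12, 1/8).
α = 1 − P(S ≤ 3) = 1 − 65090368091/68719476736 = 3629108645/68719476736.

3629108645/68719476736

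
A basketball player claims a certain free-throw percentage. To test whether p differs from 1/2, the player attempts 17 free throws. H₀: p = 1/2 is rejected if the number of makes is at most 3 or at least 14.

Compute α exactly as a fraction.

Under H₀, X ~ Binomial(17, 1/2); α is the probability of landing in either tail, P(X ≤ 3) + P(X ≥ 14).
By symmetry, α = 2·P(X ≤ 3) = 2·(1 + 17 + 136 + 680)/131072 = 1668/131072 = 417/32768.

417/32768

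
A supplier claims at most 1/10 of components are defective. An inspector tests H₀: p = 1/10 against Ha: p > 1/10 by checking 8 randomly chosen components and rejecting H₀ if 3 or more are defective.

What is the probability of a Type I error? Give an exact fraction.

The significance level is the probability, assuming p = 1/10, of seeing 3 or more defectives in 8 draws.
Computing the lower-tail complement: 1 − 96190821/100000000 = 3809179/100000000.

3809179/100000000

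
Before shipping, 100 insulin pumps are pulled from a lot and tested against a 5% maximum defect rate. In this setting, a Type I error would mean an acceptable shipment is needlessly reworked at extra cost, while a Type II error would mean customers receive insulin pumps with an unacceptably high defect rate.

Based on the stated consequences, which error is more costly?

Type II error

The Type II consequence (customers receive insulin pumps with an unacceptably high defect rate) is more severe than the Type I consequence (an acceptable shipment is needlessly reworked at extra cost).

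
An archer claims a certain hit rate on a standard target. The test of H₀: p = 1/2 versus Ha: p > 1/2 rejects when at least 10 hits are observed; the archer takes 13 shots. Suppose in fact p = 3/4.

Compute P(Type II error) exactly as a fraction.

β = P(fail to reject H₀ | Ha true) = P(X ≤ 9 | p = 3/4), X ~ Binomial(13, 3/4).
Adding the binomial probabilities P(X=0)+…+P(X=9) at p = 3/4 gives 3487541/8388608.

3487541/8388608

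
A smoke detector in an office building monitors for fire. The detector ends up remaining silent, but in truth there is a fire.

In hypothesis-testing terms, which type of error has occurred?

The null hypothesis here is that there is no fire.
'Remaining silent' corresponds to failing to reject H₀.
H₀ was not rejected but H₀ is false — a Type II error (false negative).

Type II error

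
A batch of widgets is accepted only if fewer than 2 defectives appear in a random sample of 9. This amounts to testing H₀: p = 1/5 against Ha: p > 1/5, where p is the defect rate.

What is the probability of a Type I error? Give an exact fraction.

α = P(reject H₀ | H₀ true) = P(K ≥ 2 | p = 1/5), K ~ Binomial(9, 1/5).
Computing the lower-tail complement: 1 − 851968/1953125 = 1101157/1953125.

1101157/1953125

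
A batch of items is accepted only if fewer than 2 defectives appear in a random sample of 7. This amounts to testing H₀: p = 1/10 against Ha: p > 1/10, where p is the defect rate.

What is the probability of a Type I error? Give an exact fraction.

93559/625000

α = P(reject H₀ | H₀ true) = P(S ≥ 2 | p = 1/10), S ~ Binomial(7, 1/10).
α = 1 − P(S ≤ 1) = 1 − 531441/625000 = 93559/625000.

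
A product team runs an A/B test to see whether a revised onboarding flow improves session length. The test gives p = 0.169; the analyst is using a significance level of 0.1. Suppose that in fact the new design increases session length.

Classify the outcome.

Type II error

The conventional null hypothesis is that the new design has no effect on session length.
Since p = 0.169 ≥ α = 0.1, H₀ is not rejected.
H₀ is false (actually the new design increases session length).
Failing to reject a false H₀ is a Type II error.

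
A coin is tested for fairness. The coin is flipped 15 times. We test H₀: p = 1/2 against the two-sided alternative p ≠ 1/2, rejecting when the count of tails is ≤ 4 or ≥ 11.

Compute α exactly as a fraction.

1941/16384

α = P(X ≤ 4 or X ≥ 11 | p = 1/2), X ~ Binomial(15, 1/2).
The two tails are symmetric, so α = 2·(1 + 15 + 105 + 455 + 1365)/2^15 = 3882/32768 = 1941/16384.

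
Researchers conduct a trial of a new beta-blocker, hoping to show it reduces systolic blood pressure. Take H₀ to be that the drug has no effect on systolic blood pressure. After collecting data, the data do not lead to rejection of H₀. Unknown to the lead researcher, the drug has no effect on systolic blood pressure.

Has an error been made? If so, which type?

The test retained a true H₀ — the decision matches the true state.

No error (correct decision).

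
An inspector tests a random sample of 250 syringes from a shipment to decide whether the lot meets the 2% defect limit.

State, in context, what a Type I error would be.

A Type I error would mean concluding that the lot's defect rate exceeds 2% when in fact the lot's defect rate is 2% (within specification).

With the conventional null hypothesis that the lot's defect rate is 2% (within specification):
A Type I error is rejecting H₀ when H₀ is true.
Here that means rejecting the lot and scrapping or reworking it when actually the lot's defect rate is 2% (within specification).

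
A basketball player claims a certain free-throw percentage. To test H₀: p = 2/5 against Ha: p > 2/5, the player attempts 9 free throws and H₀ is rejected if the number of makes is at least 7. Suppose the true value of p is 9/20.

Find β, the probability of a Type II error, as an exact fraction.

A Type II error is failing to reject when Ha holds: with p = 9/20, β = P(X ≤ 6).
Equivalently, β = 1 − P(X ≥ 7) = 30407271323/32000000000.

30407271323/32000000000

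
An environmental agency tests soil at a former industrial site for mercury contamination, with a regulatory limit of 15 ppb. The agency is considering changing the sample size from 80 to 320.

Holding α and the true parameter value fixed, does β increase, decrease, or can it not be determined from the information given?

A larger sample reduces the standard error, pulling the sampling distribution under Ha further from the non-rejection region.

It decreases.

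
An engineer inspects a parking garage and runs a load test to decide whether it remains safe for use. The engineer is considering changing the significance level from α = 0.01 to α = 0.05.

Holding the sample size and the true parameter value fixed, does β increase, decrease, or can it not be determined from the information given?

It decreases.

A larger α widens the rejection region, so when the alternative is true more outcomes lead to rejection — failing to reject becomes less likely.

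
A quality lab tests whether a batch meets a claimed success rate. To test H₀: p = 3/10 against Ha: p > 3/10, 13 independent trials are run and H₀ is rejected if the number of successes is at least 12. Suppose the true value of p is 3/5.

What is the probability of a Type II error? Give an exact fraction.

1205291336/1220703125

β = P(fail to reject H₀ | Ha true) = P(S ≤ 11 | p = 3/5), S ~ Binomial(13, 3/5).
Adding the binomial probabilities P(S=0)+…+P(S=11) at p = 3/5 gives 1205291336/1220703125.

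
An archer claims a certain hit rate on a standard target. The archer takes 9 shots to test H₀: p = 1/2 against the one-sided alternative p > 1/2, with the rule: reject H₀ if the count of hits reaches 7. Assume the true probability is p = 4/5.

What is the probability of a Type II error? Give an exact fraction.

511333/1953125

Under the alternative p = 4/5, X ~ Binomial(9, 4/5); β is the probability the test does not reject, P(X < 7).
Adding the binomial probabilities P(X=0)+…+P(X=6) at p = 4/5 gives 511333/1953125.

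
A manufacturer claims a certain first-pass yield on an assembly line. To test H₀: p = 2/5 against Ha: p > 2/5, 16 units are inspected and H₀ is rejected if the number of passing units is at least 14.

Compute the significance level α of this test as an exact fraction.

α = P(reject H₀ | H₀ true) = P(K ≥ 14 | p = 2/5), with K ~ Binomial(16, 2/5).
Summing C(16,j)(2/5)^j(3/5)^{16−j} for j = 14,…,16 gives 3866624/30517578125.

3866624/30517578125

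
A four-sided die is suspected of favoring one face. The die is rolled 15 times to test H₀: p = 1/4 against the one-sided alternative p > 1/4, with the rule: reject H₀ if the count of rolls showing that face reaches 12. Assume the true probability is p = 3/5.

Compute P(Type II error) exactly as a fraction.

β = P(fail to reject H₀ | Ha true) = P(X ≤ 11 | p = 3/5), X ~ Binomial(15, 3/5).
Equivalently, β = 1 − P(X ≥ 12) = 27755679248/30517578125.

27755679248/30517578125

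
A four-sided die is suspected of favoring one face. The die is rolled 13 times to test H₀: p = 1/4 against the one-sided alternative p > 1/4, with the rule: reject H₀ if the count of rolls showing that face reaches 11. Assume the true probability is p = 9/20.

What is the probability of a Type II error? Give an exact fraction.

β = P(fail to reject H₀ | Ha true) = P(X ≤ 10 | p = 9/20), X ~ Binomial(13, 9/20).
Summing C(13,j)·(9/20)^j·(11/20)^{13-j} for j = 0..10 gives 40790448134932573/40960000000000000.

40790448134932573/40960000000000000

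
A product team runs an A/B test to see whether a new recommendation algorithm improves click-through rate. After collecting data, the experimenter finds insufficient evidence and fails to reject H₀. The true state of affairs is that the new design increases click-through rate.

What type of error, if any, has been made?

Type II error

The conventional null hypothesis here is that the new design has no effect on click-through rate.
H₀ was not rejected, but H₀ is actually false.
Failing to reject a false null hypothesis is a Type II error (false negative).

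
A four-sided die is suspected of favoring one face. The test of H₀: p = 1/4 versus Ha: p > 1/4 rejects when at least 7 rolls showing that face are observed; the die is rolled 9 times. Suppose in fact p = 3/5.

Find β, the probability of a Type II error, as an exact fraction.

1500416/1953125

β = P(fail to reject H₀ | Ha true) = P(S ≤ 6 | p = 3/5), S ~ Binomial(9, 3/5).
Adding the binomial probabilities P(S=0)+…+P(S=6) at p = 3/5 gives 1500416/1953125.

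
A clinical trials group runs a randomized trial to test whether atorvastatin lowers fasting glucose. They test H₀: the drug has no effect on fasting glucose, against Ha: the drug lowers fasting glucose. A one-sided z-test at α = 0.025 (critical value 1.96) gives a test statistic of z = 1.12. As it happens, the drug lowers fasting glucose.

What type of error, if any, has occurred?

Since z = 1.12 ≤ z* = 1.96, H₀ is not rejected.
H₀ is false (actually the drug lowers fasting glucose).
Failing to reject a false H₀ is a Type II error.

Type II error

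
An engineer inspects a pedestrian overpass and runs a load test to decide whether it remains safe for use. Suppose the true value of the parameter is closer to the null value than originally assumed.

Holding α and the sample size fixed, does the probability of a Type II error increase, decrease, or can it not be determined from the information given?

A smaller true effect puts the Ha sampling distribution closer to H₀, so more of it falls in the non-rejection region.

It increases.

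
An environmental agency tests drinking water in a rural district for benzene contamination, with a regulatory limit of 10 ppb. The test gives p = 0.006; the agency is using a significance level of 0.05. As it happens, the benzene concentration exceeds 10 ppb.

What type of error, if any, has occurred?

The conventional null hypothesis is that the benzene concentration is at or below 10 ppb (safe).
Since p = 0.006 < α = 0.05, H₀ is rejected.
H₀ is false (actually the benzene concentration exceeds 10 ppb).
The decision matches the true state — no error.

No error — this is a correct decision.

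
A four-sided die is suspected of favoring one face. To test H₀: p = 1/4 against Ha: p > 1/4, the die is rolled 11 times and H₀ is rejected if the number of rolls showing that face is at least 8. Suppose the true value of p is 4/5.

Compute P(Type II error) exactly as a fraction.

12589/78125

Under the alternative p = 4/5, K ~ Binomial(11, 4/5); β is the probability the test does not reject, P(K < 8).
Summing C(11,j)·(4/5)^j·(1/5)^{11-j} for j = 0..7 gives 12589/78125.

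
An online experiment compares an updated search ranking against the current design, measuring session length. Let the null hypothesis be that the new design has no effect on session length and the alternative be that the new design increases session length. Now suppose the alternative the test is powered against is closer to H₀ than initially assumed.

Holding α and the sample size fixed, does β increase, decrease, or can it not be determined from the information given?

A smaller departure from H₀ means the test statistic under Ha is distributed closer to where it would be under H₀; rejection becomes less likely.

It increases.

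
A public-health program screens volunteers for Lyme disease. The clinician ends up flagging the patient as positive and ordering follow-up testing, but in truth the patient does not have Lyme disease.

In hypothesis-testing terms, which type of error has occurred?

Type I error

The null hypothesis here is that the patient does not have Lyme disease.
'Flagging the patient as positive and ordering follow-up testing' corresponds to rejecting H₀.
H₀ was rejected but H₀ is true — a Type I error (false positive).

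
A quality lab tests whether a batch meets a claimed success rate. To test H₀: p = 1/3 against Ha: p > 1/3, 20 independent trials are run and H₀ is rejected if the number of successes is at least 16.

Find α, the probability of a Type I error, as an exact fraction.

29147/1162261467

Under H₀, X ~ Binomial(20, 1/3), and α = P(X ≥ 16).
Adding the binomial terms for j = 16 through 20 with p = 1/3 yields 29147/1162261467.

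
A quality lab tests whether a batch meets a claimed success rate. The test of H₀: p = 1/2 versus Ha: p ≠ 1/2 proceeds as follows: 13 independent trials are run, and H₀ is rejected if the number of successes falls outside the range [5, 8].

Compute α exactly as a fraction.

1093/4096

The significance level is the null-hypothesis probability of the rejection region {≤4} ∪ {≥9}.
The two tails are symmetric, so α = 2·(1 + 13 + 78 + 286 + 715)/2^13 = 2186/8192 = 1093/4096.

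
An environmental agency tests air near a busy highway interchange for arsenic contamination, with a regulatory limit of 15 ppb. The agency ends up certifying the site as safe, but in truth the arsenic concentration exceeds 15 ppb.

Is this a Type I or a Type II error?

Type II error

The null hypothesis here is that the arsenic concentration is at or below 15 ppb (safe).
'Certifying the site as safe' corresponds to failing to reject H₀.
H₀ was not rejected but H₀ is false — a Type II error (false negative).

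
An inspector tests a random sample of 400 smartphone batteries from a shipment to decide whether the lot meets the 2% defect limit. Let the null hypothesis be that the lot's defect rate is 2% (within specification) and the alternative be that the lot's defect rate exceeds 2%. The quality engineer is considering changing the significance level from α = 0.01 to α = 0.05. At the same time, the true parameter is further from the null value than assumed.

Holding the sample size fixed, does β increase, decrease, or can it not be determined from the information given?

It decreases.

A larger α widens the rejection region, so when the alternative is true more outcomes lead to rejection — failing to reject becomes less likely. A bigger departure from H₀ is easier for the test to detect, so it fails to reject less often. Both changes push β in the same direction.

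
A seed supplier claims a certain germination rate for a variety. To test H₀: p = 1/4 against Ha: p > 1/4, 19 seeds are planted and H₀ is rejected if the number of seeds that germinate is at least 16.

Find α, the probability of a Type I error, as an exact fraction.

1735/17179869184

Under H₀, K ~ Binomial(19, 1/4), and α = P(K ≥ 16).
P(K ≥ 16) = Σ_{j=16}^{19} C(19,j)·(1/4)^j·(3/4)^{19-j} = 1735/17179869184.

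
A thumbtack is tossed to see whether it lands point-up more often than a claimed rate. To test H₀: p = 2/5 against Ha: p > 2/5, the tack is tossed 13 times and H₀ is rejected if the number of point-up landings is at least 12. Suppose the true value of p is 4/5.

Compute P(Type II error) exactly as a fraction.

935490453/1220703125

β = P(fail to reject H₀ | Ha true) = P(K ≤ 11 | p = 4/5), K ~ Binomial(13, 4/5).
Adding the binomial probabilities P(K=0)+…+P(K=11) at p = 4/5 gives 935490453/1220703125.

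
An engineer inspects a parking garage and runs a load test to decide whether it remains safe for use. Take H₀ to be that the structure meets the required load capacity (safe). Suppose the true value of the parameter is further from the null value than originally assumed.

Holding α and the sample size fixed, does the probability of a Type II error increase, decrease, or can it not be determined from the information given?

It decreases.

A bigger departure from H₀ is easier for the test to detect, so it fails to reject less often.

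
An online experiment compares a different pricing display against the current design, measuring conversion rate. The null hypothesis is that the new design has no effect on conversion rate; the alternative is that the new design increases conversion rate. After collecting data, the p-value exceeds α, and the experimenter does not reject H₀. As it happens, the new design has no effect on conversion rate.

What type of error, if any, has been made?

Neither — the decision is correct.

The test retained a true H₀ — the decision matches the true state.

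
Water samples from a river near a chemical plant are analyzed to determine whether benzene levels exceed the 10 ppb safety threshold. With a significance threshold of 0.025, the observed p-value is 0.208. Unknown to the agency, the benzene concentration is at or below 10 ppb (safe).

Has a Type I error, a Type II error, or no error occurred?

Neither — the decision is correct.

The conventional null hypothesis is that the benzene concentration is at or below 10 ppb (safe).
Since p = 0.208 ≥ α = 0.025, H₀ is not rejected.
H₀ is true (actually the benzene concentration is at or below 10 ppb (safe)).
The decision matches the true state — no error.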